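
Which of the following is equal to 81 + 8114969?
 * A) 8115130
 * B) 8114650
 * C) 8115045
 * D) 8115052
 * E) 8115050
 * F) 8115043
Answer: E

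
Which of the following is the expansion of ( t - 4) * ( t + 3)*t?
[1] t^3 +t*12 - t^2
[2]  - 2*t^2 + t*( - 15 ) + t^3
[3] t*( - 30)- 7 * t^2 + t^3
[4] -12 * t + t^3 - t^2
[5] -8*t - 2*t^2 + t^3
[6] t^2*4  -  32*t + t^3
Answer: 4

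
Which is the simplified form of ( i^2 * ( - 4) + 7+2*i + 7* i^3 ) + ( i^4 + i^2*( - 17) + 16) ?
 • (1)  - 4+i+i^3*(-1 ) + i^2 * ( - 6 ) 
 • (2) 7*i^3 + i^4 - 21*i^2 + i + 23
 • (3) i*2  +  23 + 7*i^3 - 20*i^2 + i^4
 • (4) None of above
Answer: 4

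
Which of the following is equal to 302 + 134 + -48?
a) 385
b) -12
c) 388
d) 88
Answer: c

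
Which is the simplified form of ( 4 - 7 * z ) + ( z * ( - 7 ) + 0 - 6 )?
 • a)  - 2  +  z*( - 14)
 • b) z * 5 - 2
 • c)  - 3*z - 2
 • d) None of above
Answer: a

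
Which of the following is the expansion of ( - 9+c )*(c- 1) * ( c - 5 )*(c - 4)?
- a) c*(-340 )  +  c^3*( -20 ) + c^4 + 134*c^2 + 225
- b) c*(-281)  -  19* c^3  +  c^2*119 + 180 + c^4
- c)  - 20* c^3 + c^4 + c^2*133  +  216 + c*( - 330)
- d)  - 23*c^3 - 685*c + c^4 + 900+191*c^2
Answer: b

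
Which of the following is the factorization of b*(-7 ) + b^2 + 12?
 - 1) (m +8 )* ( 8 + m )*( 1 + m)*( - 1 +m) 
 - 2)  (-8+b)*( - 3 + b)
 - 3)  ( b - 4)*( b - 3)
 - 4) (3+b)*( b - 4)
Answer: 3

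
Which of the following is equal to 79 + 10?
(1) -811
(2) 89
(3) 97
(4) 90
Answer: 2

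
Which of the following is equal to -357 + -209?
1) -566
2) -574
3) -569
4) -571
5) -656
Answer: 1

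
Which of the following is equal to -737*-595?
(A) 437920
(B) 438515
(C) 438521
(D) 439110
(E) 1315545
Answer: B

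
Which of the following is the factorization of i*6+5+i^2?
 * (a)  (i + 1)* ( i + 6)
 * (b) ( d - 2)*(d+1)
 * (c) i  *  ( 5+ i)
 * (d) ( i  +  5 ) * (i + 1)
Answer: d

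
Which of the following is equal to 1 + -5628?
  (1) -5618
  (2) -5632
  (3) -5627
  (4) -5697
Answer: 3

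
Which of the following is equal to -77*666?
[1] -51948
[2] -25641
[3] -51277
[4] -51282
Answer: 4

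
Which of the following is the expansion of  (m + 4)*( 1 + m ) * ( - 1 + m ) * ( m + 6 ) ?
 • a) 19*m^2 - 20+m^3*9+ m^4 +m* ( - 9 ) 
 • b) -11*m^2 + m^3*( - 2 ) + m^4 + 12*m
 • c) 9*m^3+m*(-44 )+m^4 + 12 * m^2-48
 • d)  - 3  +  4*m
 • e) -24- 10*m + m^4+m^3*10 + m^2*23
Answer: e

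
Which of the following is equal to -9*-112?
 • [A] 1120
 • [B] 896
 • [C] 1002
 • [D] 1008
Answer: D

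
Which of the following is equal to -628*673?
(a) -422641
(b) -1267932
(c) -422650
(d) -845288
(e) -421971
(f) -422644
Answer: f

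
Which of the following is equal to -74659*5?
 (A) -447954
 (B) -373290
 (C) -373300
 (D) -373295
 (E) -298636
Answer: D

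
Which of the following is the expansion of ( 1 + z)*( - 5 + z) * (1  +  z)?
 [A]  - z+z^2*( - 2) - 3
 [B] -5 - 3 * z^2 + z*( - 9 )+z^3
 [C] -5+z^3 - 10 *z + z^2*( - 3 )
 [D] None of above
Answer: B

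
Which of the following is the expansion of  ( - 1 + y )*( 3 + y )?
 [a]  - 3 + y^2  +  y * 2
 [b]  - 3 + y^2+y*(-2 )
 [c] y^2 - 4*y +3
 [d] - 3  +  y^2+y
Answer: a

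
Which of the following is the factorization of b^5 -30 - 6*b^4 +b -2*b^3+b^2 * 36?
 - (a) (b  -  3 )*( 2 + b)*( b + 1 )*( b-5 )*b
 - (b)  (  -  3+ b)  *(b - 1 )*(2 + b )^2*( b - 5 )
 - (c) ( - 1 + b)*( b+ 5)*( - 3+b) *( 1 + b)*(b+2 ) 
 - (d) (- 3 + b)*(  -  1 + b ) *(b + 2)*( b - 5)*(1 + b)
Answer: d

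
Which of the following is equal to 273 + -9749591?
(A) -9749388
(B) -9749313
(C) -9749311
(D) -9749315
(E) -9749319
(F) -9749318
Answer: F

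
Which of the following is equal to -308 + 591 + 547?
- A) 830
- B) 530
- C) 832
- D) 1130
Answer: A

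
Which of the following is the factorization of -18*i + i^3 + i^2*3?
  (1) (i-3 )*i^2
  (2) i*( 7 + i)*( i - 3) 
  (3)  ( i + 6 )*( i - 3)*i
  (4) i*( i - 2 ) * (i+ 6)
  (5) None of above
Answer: 3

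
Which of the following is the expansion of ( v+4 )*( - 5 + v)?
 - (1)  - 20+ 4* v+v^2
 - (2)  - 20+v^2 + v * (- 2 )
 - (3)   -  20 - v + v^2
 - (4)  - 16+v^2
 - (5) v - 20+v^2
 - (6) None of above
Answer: 3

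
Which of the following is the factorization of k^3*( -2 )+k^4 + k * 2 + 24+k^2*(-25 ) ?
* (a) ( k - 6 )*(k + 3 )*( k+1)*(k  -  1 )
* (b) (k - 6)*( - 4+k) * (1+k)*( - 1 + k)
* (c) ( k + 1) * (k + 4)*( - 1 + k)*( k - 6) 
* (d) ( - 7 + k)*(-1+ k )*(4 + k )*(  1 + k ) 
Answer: c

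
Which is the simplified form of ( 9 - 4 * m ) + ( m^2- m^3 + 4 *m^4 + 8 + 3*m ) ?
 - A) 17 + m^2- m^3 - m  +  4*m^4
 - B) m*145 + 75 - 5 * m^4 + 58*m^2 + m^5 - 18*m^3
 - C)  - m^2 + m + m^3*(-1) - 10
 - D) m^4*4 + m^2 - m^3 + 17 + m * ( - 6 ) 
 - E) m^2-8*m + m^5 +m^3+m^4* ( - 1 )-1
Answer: A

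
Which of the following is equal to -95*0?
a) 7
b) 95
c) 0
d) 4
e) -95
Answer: c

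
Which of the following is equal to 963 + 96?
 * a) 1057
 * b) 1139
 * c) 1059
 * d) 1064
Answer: c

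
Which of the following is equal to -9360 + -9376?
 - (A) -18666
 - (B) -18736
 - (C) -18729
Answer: B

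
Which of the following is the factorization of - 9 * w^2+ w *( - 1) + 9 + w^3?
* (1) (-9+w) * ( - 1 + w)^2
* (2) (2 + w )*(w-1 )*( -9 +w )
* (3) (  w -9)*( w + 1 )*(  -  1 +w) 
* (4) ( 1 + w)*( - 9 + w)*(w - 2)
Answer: 3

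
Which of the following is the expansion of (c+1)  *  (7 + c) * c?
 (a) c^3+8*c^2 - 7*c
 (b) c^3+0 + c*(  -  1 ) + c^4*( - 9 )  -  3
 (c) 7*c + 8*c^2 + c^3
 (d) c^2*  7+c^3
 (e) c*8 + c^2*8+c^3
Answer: c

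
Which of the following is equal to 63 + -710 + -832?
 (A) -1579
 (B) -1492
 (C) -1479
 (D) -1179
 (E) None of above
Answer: C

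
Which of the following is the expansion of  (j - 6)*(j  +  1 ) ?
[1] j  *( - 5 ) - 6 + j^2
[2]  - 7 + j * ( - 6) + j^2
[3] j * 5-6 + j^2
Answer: 1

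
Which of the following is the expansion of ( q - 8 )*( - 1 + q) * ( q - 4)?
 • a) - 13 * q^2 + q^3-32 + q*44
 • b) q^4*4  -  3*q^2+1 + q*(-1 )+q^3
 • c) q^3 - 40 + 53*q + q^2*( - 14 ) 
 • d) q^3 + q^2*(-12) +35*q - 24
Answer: a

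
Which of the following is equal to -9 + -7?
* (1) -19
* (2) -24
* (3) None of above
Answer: 3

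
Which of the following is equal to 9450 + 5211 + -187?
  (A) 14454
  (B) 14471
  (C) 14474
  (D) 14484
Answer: C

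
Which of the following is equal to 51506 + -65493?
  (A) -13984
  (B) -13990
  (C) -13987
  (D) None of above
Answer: C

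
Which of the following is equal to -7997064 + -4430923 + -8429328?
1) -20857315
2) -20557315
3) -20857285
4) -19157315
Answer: 1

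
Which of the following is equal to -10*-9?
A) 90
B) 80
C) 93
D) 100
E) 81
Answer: A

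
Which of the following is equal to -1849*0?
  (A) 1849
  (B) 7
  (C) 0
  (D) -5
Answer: C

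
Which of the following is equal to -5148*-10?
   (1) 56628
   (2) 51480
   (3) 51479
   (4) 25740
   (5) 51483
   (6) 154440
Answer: 2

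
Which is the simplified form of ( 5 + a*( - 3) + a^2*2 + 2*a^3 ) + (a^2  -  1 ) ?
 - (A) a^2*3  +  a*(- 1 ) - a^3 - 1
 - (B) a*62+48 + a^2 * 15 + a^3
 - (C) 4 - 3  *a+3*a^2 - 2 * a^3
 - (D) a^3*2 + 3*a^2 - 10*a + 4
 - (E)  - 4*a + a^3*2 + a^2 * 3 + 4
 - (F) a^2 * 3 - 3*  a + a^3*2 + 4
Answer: F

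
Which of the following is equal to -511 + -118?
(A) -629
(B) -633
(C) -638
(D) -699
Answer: A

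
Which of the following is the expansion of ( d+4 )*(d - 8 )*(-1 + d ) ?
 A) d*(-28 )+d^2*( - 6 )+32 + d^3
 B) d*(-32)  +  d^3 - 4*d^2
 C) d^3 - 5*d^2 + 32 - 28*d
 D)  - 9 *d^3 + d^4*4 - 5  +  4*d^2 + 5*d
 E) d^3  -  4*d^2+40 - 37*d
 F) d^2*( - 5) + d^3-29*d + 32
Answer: C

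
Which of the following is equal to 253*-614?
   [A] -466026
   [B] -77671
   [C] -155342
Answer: C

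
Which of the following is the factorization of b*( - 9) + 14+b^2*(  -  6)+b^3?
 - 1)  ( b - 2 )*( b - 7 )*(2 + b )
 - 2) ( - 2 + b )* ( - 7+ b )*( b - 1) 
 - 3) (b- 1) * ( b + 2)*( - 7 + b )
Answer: 3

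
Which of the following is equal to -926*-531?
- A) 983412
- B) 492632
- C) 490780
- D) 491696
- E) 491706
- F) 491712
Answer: E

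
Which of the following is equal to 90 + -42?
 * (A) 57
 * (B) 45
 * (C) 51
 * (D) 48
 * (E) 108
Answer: D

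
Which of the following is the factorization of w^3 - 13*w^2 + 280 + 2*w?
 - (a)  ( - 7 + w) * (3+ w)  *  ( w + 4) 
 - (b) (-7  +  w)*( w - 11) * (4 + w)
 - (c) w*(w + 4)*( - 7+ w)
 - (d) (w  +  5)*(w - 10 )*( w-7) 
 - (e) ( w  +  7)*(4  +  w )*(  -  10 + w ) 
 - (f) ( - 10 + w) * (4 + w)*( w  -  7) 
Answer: f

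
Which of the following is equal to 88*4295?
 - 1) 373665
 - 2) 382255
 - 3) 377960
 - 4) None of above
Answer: 3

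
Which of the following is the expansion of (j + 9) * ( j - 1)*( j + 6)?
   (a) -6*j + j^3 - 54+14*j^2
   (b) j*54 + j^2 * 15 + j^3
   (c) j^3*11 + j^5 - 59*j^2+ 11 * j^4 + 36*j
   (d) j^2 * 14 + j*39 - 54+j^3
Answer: d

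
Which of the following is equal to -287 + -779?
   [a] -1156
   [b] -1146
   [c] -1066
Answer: c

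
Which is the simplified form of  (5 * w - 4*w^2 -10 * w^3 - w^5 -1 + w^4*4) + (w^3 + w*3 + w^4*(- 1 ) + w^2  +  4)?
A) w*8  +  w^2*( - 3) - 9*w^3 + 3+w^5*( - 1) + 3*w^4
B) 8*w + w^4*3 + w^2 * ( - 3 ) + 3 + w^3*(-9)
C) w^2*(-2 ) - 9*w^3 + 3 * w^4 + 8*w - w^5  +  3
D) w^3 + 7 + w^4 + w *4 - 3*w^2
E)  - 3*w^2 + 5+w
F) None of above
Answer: A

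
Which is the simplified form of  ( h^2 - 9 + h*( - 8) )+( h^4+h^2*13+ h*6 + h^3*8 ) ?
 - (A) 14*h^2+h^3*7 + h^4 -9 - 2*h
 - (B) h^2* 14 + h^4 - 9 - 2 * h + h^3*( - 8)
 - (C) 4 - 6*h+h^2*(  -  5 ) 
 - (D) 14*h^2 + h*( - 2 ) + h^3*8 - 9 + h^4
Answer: D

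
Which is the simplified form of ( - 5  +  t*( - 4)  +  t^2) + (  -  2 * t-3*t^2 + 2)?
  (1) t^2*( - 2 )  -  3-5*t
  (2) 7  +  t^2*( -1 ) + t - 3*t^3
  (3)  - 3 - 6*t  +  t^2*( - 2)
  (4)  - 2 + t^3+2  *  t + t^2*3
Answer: 3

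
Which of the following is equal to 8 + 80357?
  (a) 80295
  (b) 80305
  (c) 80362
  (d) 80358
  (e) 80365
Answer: e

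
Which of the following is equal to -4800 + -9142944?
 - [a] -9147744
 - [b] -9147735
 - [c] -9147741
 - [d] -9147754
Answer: a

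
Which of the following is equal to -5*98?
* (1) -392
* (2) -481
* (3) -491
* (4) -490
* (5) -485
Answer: 4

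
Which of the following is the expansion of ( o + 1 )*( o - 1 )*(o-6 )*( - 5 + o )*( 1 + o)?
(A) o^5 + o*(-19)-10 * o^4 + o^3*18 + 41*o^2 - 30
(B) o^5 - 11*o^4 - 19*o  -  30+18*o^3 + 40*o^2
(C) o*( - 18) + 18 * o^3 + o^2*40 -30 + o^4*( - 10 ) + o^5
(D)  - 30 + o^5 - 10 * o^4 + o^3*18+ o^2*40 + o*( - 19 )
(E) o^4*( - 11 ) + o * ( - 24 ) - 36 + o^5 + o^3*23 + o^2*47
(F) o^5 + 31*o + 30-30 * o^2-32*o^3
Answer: D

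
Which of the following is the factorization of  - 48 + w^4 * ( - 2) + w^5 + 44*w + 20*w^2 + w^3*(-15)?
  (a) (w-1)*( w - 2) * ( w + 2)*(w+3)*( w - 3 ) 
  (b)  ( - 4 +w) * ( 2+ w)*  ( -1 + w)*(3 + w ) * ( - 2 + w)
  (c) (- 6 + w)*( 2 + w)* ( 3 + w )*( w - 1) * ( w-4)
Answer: b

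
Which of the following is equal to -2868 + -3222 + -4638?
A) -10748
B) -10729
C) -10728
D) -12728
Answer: C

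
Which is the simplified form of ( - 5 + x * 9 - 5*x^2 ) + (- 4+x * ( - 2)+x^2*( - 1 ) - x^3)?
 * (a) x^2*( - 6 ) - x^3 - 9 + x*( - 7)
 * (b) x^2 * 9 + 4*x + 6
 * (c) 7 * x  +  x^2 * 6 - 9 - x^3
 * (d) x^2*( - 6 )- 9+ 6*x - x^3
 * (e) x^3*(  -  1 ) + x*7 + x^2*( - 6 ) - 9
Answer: e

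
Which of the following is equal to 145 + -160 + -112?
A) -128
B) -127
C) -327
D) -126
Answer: B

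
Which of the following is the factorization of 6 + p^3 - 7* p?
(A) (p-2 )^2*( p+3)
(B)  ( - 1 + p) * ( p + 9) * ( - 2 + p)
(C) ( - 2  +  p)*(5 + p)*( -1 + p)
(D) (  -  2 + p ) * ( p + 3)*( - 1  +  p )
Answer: D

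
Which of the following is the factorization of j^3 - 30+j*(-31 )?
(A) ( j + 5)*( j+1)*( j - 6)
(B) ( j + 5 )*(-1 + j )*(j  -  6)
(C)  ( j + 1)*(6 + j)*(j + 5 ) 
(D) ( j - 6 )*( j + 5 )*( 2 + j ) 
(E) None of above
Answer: A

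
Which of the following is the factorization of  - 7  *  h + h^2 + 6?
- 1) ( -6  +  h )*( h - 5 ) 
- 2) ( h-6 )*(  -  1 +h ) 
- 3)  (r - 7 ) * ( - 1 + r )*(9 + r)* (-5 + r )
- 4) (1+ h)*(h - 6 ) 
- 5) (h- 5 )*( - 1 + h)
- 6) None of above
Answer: 2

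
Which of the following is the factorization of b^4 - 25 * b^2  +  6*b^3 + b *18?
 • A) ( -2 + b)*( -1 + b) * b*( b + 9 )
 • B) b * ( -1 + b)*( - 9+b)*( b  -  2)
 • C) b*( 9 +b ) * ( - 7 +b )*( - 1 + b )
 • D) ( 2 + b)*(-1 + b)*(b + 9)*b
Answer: A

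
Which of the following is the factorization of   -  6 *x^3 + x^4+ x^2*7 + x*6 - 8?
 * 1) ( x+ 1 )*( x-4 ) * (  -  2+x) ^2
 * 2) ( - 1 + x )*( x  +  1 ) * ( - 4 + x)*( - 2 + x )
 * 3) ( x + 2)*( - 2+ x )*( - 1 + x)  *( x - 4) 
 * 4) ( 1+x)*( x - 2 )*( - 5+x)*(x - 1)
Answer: 2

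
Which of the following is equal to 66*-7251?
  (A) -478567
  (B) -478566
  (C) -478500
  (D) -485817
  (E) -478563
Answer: B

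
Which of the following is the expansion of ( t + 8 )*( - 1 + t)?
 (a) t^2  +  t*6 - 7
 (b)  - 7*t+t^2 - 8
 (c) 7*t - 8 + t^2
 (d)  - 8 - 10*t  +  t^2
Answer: c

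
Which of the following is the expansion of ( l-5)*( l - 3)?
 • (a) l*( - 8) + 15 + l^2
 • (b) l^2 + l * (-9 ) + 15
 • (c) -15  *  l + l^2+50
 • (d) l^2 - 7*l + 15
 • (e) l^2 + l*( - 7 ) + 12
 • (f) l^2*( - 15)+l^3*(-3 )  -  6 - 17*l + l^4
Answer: a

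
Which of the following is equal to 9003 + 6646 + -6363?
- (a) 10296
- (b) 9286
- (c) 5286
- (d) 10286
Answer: b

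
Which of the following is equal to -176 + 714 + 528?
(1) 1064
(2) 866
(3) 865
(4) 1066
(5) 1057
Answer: 4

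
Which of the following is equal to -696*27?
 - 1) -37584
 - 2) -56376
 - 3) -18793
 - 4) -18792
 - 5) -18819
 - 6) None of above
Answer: 4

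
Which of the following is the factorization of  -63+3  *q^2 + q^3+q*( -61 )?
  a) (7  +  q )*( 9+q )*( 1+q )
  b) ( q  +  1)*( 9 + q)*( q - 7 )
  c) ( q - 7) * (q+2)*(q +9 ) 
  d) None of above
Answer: b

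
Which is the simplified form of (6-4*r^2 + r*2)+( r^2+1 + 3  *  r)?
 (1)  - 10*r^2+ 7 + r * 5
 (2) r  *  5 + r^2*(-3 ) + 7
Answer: 2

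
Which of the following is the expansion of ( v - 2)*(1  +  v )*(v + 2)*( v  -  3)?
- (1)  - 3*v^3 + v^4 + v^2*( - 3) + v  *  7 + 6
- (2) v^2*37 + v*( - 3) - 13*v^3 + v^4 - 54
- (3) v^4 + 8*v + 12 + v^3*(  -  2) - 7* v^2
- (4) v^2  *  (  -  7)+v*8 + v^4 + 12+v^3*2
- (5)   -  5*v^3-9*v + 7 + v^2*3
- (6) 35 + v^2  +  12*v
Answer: 3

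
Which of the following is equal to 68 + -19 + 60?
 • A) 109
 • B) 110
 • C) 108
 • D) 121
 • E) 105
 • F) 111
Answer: A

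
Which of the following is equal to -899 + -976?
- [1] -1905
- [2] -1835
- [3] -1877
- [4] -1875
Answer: 4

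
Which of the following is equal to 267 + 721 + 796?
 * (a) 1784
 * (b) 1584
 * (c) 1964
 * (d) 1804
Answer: a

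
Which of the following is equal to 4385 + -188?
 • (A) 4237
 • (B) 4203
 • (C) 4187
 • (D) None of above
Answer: D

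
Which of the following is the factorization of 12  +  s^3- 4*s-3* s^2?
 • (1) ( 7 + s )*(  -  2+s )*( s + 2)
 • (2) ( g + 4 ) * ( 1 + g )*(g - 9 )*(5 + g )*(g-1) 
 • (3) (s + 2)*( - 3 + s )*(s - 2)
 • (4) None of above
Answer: 3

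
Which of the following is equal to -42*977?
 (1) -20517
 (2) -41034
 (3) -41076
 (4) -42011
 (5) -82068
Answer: 2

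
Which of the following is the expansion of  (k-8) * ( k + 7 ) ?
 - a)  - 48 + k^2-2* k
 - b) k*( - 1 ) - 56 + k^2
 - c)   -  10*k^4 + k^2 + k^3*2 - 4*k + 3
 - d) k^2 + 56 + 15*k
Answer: b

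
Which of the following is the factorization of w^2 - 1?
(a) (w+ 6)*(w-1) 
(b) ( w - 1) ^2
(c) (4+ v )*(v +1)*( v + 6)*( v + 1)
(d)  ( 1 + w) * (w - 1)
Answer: d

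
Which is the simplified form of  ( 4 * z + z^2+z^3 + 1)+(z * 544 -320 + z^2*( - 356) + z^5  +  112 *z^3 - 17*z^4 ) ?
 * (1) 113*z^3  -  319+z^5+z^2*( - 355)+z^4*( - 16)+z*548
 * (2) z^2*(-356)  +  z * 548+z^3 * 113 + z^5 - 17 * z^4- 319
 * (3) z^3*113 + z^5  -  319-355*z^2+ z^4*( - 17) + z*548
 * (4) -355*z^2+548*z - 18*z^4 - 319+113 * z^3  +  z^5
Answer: 3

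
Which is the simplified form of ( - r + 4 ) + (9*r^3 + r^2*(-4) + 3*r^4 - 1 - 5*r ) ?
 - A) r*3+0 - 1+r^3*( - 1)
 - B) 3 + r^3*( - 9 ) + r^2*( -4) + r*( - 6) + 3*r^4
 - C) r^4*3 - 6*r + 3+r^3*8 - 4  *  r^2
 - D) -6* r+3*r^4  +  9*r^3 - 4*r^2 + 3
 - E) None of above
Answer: D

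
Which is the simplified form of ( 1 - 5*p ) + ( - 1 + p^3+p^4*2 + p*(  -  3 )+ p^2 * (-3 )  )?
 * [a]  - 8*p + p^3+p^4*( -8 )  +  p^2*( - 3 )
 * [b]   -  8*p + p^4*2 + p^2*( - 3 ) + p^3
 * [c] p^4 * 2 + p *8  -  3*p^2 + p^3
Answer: b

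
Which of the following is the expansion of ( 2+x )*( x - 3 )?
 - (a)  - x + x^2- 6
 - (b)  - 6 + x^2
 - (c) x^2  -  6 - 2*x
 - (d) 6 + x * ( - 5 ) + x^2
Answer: a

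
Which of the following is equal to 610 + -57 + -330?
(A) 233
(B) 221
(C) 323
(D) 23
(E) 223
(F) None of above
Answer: E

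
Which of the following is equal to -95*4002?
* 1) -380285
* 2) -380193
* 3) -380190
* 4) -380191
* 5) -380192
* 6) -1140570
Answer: 3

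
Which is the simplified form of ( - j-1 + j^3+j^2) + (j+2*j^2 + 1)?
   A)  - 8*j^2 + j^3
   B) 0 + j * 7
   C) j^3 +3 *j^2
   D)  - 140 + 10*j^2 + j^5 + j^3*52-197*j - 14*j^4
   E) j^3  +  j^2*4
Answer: C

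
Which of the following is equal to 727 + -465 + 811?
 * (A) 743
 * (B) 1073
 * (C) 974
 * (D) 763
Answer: B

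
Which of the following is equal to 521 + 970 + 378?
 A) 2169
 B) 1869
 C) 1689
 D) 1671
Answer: B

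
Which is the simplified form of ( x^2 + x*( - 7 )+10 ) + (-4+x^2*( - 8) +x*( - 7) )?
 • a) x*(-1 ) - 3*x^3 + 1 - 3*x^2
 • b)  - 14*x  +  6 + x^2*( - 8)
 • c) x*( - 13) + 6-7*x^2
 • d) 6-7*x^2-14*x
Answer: d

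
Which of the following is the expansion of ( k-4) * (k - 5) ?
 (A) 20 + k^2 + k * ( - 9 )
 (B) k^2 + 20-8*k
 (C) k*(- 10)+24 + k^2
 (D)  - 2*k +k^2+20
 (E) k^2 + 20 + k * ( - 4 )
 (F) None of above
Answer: A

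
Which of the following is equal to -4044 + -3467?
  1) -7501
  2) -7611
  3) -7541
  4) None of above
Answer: 4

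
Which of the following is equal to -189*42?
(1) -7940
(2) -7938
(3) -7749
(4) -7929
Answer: 2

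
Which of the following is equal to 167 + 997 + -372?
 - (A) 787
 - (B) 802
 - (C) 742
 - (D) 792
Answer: D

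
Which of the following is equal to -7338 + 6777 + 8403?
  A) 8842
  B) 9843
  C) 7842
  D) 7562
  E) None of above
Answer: C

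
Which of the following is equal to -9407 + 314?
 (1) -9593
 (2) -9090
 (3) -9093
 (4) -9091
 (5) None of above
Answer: 3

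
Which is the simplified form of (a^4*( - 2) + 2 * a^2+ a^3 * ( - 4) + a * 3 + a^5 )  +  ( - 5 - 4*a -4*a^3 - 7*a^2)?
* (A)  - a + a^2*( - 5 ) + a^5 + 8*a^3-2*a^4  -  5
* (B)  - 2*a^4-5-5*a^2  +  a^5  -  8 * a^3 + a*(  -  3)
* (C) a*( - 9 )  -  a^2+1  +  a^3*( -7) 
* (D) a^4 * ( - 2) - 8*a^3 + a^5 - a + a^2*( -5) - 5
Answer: D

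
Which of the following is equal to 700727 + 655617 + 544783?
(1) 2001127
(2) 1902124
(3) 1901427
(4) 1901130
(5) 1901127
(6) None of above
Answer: 5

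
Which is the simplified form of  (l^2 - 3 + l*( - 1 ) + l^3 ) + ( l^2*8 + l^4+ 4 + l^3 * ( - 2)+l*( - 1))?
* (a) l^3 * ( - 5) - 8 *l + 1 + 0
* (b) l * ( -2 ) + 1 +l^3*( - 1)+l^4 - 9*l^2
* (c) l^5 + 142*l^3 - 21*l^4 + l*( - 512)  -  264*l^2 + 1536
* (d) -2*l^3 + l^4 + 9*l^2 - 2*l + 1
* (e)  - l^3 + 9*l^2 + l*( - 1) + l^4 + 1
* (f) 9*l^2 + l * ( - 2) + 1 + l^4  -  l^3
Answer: f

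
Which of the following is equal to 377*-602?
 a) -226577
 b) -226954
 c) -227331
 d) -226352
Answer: b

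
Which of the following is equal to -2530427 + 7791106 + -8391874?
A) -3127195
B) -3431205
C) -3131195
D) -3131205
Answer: C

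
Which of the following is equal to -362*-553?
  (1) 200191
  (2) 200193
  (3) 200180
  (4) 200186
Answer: 4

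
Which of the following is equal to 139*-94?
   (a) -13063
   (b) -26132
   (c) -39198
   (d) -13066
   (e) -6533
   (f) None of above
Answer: d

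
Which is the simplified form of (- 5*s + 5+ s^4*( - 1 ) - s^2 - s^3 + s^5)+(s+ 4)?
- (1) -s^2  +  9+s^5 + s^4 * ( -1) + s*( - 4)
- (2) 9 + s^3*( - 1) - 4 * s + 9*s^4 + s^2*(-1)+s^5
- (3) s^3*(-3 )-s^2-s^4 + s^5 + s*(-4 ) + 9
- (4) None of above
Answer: 4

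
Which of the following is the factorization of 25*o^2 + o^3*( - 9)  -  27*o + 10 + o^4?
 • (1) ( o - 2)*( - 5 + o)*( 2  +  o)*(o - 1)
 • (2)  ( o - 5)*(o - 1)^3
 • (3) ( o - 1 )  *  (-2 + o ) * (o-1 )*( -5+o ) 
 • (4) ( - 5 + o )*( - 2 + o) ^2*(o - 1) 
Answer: 3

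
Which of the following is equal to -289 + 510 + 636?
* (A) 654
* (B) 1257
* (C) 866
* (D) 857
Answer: D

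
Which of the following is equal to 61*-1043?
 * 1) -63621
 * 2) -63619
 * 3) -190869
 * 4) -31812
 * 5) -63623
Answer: 5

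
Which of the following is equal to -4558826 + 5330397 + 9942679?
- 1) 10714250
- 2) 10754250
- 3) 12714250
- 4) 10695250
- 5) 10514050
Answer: 1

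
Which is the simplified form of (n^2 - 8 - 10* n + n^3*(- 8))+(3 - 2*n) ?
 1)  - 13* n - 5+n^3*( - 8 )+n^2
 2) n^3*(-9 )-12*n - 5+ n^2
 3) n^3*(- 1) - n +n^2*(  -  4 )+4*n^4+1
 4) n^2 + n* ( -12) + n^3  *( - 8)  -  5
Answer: 4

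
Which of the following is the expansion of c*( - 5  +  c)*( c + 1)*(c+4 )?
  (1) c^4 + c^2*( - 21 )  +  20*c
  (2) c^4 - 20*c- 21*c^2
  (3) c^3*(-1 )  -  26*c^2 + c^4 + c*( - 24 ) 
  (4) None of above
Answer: 2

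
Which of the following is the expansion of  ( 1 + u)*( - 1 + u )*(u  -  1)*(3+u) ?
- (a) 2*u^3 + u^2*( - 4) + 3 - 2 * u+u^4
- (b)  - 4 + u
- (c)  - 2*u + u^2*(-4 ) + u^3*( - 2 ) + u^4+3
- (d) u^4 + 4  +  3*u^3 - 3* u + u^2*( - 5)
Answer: a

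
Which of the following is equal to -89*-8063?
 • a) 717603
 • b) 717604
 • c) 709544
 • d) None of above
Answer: d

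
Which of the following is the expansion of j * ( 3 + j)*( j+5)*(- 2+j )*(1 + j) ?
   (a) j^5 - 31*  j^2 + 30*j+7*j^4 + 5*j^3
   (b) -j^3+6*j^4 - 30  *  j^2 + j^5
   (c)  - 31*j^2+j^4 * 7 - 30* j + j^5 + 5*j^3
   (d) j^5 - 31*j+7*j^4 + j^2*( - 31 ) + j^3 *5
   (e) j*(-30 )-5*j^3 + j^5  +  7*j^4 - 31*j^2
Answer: c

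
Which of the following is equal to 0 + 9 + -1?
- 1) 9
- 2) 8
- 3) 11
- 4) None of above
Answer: 2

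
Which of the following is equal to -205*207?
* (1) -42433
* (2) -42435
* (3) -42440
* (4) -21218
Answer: 2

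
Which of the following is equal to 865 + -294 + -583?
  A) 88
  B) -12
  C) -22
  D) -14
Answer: B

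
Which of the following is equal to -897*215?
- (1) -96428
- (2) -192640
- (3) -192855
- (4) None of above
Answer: 3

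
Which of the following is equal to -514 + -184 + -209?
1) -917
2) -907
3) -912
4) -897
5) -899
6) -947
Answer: 2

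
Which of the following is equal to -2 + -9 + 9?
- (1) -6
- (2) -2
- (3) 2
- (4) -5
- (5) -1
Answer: 2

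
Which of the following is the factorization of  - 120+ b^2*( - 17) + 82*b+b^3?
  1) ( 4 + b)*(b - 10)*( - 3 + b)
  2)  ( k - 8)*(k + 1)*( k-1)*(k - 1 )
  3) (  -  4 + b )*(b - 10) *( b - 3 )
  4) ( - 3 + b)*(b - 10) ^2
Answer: 3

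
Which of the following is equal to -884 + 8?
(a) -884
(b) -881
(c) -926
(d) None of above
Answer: d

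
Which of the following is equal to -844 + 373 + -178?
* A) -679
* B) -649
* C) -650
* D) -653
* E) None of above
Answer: B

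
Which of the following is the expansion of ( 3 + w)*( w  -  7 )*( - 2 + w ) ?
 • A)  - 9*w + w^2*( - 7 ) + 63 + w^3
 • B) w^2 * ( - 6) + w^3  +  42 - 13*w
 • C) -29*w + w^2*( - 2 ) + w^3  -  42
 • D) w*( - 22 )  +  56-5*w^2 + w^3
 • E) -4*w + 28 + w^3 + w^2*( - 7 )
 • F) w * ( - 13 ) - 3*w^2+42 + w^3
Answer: B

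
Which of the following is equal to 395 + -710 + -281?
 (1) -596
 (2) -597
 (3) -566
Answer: 1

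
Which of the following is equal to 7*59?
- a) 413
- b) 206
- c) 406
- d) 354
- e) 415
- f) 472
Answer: a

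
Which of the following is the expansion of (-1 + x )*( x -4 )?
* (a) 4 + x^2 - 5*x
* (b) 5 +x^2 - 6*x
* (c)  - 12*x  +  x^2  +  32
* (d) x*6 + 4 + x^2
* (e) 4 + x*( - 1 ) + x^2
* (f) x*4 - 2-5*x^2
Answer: a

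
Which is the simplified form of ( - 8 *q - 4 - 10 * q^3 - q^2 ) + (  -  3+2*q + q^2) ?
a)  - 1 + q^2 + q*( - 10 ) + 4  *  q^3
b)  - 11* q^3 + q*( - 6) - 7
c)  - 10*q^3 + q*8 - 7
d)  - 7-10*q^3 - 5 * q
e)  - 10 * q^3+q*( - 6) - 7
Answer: e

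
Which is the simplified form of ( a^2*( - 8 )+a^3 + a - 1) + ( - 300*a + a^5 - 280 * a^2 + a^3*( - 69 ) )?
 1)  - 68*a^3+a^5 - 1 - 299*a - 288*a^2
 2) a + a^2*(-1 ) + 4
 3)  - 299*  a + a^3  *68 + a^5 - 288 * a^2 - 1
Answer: 1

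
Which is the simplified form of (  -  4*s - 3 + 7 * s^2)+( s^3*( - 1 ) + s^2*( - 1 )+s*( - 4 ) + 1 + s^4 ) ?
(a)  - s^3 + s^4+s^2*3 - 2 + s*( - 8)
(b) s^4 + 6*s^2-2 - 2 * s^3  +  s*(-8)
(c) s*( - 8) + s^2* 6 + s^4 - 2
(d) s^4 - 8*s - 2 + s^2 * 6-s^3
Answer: d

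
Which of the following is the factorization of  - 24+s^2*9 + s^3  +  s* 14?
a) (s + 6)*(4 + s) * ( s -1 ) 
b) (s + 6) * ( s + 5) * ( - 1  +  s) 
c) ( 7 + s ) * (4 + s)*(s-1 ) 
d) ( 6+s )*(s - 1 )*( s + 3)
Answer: a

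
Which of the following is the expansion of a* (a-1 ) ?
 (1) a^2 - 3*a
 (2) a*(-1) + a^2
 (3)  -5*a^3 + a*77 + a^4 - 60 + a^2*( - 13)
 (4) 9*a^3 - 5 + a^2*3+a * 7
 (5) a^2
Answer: 2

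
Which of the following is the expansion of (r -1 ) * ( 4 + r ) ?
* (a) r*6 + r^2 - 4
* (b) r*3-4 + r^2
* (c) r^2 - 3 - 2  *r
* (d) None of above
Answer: b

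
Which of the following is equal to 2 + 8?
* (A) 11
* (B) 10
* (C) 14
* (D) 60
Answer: B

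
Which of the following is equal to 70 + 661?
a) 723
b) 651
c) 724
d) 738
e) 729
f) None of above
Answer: f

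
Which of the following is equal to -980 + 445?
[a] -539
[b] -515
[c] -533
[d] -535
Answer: d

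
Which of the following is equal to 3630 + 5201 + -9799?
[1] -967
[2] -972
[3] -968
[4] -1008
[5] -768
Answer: 3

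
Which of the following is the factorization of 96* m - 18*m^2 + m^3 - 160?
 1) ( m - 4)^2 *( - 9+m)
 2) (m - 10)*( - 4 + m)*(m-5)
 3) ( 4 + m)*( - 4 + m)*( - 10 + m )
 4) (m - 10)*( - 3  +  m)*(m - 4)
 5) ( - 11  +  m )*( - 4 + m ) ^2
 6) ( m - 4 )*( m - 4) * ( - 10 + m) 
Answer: 6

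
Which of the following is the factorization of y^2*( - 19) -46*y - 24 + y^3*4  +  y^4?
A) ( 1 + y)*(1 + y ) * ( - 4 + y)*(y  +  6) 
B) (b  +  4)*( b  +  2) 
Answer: A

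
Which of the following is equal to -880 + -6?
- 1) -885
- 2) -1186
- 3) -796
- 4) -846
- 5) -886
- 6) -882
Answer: 5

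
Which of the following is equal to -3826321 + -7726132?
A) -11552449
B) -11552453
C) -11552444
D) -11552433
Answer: B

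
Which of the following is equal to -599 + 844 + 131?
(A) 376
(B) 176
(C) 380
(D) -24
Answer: A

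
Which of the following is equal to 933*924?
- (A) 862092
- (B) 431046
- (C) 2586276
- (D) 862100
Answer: A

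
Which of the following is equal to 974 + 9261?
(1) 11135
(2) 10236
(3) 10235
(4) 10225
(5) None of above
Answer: 3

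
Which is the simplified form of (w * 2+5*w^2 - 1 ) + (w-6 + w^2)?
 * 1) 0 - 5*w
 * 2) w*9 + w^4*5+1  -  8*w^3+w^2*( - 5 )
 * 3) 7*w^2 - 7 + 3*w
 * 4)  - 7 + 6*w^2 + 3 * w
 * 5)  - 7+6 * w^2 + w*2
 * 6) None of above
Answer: 4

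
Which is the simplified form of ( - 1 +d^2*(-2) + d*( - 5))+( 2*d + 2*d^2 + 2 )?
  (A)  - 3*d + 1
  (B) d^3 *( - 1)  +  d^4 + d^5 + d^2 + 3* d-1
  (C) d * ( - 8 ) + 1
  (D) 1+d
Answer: A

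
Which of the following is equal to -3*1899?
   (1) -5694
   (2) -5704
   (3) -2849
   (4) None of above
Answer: 4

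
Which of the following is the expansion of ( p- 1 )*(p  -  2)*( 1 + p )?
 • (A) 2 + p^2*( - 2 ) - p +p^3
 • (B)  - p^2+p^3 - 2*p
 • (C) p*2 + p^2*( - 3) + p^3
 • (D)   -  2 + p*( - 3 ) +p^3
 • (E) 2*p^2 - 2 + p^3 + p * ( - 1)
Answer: A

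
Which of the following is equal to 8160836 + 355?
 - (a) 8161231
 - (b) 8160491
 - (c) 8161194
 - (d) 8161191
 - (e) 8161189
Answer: d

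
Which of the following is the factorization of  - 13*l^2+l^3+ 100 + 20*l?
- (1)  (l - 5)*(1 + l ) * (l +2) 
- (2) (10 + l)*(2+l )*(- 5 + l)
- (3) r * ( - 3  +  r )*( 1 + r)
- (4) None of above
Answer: 4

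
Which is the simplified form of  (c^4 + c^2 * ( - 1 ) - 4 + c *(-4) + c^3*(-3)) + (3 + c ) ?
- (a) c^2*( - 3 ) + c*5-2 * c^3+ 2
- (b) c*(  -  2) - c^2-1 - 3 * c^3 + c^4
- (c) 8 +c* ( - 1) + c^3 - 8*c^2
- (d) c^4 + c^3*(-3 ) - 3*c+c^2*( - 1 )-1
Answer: d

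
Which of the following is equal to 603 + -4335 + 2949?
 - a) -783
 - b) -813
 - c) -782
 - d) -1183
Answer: a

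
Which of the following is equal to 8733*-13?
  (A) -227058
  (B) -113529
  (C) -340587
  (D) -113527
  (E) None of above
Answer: B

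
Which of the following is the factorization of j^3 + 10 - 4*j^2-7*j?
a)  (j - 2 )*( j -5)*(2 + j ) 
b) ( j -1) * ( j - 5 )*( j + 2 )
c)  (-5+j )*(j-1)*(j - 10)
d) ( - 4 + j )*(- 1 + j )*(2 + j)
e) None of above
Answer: b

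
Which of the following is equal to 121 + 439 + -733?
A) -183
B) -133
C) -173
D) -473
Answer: C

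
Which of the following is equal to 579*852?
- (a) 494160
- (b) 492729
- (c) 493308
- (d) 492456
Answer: c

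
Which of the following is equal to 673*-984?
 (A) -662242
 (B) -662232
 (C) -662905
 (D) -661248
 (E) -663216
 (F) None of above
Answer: B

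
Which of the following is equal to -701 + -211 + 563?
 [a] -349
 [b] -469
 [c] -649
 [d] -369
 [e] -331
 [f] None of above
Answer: a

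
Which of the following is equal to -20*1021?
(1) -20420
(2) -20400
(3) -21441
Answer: 1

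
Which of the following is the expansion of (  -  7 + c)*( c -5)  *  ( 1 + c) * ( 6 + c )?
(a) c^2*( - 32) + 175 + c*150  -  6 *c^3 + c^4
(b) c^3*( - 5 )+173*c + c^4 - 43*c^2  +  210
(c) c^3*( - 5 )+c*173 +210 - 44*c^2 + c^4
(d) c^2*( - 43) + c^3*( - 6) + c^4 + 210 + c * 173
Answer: b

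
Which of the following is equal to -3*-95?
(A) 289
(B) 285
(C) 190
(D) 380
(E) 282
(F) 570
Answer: B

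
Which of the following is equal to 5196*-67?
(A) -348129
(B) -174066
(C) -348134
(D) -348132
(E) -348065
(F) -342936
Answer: D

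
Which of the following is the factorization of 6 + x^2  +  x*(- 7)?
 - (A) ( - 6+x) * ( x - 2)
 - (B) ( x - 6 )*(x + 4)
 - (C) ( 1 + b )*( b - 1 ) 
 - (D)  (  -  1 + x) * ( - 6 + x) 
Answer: D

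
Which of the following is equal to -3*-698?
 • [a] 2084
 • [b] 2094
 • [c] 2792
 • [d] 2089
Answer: b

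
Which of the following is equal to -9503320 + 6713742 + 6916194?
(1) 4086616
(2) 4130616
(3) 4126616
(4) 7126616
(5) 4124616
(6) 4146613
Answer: 3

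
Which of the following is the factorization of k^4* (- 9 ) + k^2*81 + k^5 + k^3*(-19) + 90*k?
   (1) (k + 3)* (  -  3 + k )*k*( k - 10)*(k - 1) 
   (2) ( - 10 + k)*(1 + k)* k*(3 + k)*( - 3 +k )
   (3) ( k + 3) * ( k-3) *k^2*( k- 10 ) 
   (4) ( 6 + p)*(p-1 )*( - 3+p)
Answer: 2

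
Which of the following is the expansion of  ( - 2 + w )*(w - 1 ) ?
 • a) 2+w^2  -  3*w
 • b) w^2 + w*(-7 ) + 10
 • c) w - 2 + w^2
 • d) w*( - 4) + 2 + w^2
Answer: a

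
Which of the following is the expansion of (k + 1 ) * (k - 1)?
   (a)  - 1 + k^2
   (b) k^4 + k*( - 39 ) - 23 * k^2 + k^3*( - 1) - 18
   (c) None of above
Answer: a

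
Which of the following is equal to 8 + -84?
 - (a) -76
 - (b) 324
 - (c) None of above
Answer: a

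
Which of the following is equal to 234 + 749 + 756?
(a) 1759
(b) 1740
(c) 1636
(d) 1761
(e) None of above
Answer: e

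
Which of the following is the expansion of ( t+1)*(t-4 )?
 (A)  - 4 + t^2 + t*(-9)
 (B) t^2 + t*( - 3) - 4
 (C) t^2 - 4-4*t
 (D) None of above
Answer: B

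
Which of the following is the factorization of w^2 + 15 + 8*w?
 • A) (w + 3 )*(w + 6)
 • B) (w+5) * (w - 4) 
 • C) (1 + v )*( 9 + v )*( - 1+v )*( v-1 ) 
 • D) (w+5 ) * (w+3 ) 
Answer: D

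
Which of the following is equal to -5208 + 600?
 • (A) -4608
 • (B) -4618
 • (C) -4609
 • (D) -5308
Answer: A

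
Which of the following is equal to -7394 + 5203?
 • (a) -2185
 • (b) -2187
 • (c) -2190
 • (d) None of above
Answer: d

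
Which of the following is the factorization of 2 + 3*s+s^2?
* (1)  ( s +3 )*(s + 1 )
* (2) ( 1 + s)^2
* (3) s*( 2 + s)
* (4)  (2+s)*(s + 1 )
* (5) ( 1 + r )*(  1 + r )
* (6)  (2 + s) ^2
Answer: 4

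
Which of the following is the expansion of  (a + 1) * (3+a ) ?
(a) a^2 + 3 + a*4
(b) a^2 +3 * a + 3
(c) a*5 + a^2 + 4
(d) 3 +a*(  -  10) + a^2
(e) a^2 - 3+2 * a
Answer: a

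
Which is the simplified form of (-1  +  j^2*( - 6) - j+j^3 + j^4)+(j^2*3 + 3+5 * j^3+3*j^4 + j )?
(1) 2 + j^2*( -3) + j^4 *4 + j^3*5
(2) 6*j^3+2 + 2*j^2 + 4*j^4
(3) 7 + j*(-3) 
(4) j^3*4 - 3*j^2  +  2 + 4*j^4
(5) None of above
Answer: 5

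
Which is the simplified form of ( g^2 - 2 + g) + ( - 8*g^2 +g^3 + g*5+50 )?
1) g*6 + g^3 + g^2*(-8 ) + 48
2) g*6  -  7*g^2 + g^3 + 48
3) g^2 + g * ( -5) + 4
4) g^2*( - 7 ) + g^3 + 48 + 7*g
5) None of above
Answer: 2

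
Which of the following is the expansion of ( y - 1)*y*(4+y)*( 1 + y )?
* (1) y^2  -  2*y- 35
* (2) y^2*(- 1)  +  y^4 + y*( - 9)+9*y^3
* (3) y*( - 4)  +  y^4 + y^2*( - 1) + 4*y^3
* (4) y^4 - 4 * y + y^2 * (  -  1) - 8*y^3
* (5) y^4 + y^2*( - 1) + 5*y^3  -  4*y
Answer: 3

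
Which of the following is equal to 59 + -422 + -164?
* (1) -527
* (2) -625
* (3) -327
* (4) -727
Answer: 1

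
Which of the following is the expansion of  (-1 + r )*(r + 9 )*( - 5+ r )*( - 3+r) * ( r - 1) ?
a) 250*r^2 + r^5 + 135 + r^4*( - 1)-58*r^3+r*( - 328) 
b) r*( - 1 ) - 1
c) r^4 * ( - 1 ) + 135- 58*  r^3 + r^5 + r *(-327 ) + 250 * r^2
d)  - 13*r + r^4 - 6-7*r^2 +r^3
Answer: c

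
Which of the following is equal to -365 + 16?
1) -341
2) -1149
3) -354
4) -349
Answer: 4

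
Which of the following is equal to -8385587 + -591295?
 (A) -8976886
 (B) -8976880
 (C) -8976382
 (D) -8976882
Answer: D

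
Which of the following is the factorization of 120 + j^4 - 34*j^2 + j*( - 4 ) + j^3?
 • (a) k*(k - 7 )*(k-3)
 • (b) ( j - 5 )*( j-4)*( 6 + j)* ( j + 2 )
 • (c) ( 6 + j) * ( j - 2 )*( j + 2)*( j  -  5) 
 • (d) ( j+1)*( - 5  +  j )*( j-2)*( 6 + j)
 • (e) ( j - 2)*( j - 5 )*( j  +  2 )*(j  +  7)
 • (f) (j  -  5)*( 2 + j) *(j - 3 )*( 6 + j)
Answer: c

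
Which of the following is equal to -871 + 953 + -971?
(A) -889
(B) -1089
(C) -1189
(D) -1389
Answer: A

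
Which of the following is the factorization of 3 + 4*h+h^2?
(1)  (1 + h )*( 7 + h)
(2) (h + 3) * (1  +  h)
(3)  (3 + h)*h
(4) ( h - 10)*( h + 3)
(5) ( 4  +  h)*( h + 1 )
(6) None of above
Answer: 2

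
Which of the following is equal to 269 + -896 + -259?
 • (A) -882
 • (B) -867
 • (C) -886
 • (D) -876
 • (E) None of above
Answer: C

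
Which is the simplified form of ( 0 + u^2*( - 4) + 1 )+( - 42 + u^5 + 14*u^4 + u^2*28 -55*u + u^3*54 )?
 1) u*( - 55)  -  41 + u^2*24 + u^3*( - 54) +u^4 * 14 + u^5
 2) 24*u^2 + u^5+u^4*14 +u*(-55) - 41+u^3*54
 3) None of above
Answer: 2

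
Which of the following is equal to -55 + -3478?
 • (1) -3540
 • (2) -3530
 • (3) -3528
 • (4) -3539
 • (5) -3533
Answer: 5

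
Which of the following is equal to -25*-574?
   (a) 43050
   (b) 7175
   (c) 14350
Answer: c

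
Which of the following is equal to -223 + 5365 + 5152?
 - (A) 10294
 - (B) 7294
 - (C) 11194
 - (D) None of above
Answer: A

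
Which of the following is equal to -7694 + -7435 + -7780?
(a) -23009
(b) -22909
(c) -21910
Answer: b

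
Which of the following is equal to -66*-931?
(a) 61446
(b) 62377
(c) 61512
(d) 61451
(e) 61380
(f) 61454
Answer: a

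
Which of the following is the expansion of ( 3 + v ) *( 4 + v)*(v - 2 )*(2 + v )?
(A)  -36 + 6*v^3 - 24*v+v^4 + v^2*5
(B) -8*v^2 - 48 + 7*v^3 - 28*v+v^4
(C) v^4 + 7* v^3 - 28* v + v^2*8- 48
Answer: C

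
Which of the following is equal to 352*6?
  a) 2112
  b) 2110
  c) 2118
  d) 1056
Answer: a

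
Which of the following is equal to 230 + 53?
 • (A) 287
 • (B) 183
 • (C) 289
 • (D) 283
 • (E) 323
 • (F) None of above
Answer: D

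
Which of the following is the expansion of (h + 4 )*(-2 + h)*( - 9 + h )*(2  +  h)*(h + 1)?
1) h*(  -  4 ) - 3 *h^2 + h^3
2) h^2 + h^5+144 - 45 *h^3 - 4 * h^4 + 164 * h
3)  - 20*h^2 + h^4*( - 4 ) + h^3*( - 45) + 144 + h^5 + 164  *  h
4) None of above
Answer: 3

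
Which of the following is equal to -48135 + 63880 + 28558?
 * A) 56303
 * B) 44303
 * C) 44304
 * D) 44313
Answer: B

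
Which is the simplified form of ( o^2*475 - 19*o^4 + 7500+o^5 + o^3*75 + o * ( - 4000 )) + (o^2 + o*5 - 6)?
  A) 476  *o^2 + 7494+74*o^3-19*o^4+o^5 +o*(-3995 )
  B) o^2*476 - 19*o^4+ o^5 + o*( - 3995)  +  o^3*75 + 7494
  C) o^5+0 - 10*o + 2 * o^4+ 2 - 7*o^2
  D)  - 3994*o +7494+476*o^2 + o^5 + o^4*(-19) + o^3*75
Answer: B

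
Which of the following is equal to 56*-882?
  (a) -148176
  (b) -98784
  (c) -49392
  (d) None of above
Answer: c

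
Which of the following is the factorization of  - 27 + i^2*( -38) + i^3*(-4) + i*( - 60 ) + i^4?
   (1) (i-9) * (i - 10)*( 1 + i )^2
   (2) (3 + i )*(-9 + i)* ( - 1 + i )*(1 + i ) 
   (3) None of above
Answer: 3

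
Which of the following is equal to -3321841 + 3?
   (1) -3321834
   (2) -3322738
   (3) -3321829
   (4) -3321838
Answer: 4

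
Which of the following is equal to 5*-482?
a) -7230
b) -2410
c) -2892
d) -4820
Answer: b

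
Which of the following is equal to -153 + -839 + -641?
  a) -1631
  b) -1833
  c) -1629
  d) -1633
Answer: d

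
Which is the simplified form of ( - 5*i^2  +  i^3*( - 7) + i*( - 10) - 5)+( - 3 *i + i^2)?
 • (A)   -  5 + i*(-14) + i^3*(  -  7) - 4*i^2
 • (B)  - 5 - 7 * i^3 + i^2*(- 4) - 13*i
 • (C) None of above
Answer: B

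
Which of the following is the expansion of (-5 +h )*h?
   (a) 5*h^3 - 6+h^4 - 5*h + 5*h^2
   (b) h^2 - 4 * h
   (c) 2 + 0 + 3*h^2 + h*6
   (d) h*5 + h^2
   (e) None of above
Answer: e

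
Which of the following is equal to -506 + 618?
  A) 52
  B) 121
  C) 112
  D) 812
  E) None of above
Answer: C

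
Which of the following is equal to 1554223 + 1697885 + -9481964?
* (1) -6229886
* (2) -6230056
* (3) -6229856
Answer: 3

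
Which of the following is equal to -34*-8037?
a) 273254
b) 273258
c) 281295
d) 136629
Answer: b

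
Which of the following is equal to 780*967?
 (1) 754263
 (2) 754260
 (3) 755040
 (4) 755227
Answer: 2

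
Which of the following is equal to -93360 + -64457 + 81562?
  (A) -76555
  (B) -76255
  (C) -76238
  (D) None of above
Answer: B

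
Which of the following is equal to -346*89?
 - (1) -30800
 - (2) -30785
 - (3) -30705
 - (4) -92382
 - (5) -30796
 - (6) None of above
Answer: 6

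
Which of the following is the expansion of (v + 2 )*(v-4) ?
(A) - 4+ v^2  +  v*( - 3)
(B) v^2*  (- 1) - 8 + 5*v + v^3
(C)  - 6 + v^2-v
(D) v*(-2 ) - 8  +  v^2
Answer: D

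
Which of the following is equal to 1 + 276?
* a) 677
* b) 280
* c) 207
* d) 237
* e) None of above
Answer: e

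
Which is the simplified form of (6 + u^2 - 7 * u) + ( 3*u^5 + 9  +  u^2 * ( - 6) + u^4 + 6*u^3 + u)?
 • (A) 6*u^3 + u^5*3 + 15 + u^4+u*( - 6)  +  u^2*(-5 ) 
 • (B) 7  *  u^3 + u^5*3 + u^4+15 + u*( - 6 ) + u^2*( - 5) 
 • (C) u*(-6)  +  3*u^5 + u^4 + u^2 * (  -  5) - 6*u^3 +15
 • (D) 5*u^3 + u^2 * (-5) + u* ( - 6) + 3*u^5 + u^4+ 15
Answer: A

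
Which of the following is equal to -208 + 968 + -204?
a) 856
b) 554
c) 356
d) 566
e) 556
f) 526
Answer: e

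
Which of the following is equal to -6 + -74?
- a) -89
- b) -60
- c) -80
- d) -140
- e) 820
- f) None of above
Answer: c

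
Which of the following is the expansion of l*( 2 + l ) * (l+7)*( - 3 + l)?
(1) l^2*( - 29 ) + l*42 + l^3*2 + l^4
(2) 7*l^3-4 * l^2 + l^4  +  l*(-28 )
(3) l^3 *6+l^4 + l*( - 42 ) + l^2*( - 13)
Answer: 3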